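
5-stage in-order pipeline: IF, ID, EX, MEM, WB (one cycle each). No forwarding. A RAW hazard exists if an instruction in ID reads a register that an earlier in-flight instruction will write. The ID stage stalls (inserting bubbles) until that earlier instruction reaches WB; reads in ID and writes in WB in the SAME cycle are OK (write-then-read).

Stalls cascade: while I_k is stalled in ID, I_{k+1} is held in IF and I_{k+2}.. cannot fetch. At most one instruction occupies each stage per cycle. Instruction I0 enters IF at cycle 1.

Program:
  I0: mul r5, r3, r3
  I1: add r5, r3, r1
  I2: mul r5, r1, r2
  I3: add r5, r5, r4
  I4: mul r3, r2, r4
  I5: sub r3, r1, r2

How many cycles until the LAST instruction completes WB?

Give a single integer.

I0 mul r5 <- r3,r3: IF@1 ID@2 stall=0 (-) EX@3 MEM@4 WB@5
I1 add r5 <- r3,r1: IF@2 ID@3 stall=0 (-) EX@4 MEM@5 WB@6
I2 mul r5 <- r1,r2: IF@3 ID@4 stall=0 (-) EX@5 MEM@6 WB@7
I3 add r5 <- r5,r4: IF@4 ID@5 stall=2 (RAW on I2.r5 (WB@7)) EX@8 MEM@9 WB@10
I4 mul r3 <- r2,r4: IF@5 ID@8 stall=0 (-) EX@9 MEM@10 WB@11
I5 sub r3 <- r1,r2: IF@8 ID@9 stall=0 (-) EX@10 MEM@11 WB@12

Answer: 12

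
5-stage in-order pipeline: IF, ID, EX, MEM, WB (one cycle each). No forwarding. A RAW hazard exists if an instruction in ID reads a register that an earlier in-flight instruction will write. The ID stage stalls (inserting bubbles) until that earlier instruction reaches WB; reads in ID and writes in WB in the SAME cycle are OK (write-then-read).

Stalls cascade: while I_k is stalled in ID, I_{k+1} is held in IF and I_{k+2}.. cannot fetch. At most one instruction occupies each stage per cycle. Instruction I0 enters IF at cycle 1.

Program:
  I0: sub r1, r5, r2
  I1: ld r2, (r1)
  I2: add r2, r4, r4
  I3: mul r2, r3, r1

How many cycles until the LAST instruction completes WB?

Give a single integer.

I0 sub r1 <- r5,r2: IF@1 ID@2 stall=0 (-) EX@3 MEM@4 WB@5
I1 ld r2 <- r1: IF@2 ID@3 stall=2 (RAW on I0.r1 (WB@5)) EX@6 MEM@7 WB@8
I2 add r2 <- r4,r4: IF@3 ID@6 stall=0 (-) EX@7 MEM@8 WB@9
I3 mul r2 <- r3,r1: IF@6 ID@7 stall=0 (-) EX@8 MEM@9 WB@10

Answer: 10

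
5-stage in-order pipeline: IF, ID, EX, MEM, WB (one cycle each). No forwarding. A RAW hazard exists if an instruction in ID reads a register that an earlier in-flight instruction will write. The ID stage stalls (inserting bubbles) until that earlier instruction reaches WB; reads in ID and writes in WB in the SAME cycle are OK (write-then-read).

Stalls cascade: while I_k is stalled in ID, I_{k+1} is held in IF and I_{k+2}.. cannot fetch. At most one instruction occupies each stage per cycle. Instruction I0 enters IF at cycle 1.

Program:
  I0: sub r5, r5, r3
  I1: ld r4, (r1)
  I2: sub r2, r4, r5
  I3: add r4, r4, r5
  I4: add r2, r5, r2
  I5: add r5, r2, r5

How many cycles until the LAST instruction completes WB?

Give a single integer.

Answer: 15

Derivation:
I0 sub r5 <- r5,r3: IF@1 ID@2 stall=0 (-) EX@3 MEM@4 WB@5
I1 ld r4 <- r1: IF@2 ID@3 stall=0 (-) EX@4 MEM@5 WB@6
I2 sub r2 <- r4,r5: IF@3 ID@4 stall=2 (RAW on I1.r4 (WB@6)) EX@7 MEM@8 WB@9
I3 add r4 <- r4,r5: IF@4 ID@7 stall=0 (-) EX@8 MEM@9 WB@10
I4 add r2 <- r5,r2: IF@7 ID@8 stall=1 (RAW on I2.r2 (WB@9)) EX@10 MEM@11 WB@12
I5 add r5 <- r2,r5: IF@8 ID@10 stall=2 (RAW on I4.r2 (WB@12)) EX@13 MEM@14 WB@15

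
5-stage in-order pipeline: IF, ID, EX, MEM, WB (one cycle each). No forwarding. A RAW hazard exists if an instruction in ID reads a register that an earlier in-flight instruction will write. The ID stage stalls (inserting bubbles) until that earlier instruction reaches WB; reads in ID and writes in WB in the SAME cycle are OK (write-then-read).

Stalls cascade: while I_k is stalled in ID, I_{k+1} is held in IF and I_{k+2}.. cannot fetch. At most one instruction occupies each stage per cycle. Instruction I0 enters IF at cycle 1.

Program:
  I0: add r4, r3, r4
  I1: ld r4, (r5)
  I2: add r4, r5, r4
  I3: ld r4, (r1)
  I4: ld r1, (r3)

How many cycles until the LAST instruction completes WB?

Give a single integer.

Answer: 11

Derivation:
I0 add r4 <- r3,r4: IF@1 ID@2 stall=0 (-) EX@3 MEM@4 WB@5
I1 ld r4 <- r5: IF@2 ID@3 stall=0 (-) EX@4 MEM@5 WB@6
I2 add r4 <- r5,r4: IF@3 ID@4 stall=2 (RAW on I1.r4 (WB@6)) EX@7 MEM@8 WB@9
I3 ld r4 <- r1: IF@4 ID@7 stall=0 (-) EX@8 MEM@9 WB@10
I4 ld r1 <- r3: IF@7 ID@8 stall=0 (-) EX@9 MEM@10 WB@11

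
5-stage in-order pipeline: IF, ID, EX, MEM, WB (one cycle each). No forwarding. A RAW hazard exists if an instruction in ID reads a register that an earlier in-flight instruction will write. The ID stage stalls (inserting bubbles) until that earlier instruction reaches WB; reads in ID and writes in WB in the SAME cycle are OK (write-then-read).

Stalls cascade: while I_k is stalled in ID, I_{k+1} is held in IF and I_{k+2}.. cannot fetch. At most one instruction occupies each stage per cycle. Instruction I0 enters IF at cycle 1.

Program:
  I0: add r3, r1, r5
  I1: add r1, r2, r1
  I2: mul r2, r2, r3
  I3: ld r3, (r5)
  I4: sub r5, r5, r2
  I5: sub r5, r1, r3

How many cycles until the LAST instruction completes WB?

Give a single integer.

I0 add r3 <- r1,r5: IF@1 ID@2 stall=0 (-) EX@3 MEM@4 WB@5
I1 add r1 <- r2,r1: IF@2 ID@3 stall=0 (-) EX@4 MEM@5 WB@6
I2 mul r2 <- r2,r3: IF@3 ID@4 stall=1 (RAW on I0.r3 (WB@5)) EX@6 MEM@7 WB@8
I3 ld r3 <- r5: IF@4 ID@6 stall=0 (-) EX@7 MEM@8 WB@9
I4 sub r5 <- r5,r2: IF@6 ID@7 stall=1 (RAW on I2.r2 (WB@8)) EX@9 MEM@10 WB@11
I5 sub r5 <- r1,r3: IF@7 ID@9 stall=0 (-) EX@10 MEM@11 WB@12

Answer: 12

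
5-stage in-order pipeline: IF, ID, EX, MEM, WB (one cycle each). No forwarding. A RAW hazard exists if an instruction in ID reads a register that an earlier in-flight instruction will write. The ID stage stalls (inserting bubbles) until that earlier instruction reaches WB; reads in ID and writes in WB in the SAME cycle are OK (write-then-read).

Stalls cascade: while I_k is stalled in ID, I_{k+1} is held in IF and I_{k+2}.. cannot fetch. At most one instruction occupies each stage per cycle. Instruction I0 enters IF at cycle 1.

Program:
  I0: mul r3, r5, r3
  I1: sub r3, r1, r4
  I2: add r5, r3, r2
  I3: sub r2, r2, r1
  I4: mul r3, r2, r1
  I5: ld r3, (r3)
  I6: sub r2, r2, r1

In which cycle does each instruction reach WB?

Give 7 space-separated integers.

I0 mul r3 <- r5,r3: IF@1 ID@2 stall=0 (-) EX@3 MEM@4 WB@5
I1 sub r3 <- r1,r4: IF@2 ID@3 stall=0 (-) EX@4 MEM@5 WB@6
I2 add r5 <- r3,r2: IF@3 ID@4 stall=2 (RAW on I1.r3 (WB@6)) EX@7 MEM@8 WB@9
I3 sub r2 <- r2,r1: IF@4 ID@7 stall=0 (-) EX@8 MEM@9 WB@10
I4 mul r3 <- r2,r1: IF@7 ID@8 stall=2 (RAW on I3.r2 (WB@10)) EX@11 MEM@12 WB@13
I5 ld r3 <- r3: IF@8 ID@11 stall=2 (RAW on I4.r3 (WB@13)) EX@14 MEM@15 WB@16
I6 sub r2 <- r2,r1: IF@11 ID@14 stall=0 (-) EX@15 MEM@16 WB@17

Answer: 5 6 9 10 13 16 17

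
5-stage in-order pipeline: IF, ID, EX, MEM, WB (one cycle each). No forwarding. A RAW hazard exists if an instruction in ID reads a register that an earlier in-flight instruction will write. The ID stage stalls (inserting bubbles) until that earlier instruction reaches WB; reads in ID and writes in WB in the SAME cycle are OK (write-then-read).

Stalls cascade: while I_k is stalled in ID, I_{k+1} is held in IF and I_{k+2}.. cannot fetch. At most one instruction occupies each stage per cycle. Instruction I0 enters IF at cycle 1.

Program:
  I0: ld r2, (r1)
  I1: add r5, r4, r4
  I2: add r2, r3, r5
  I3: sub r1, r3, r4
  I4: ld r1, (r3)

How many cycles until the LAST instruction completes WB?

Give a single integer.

I0 ld r2 <- r1: IF@1 ID@2 stall=0 (-) EX@3 MEM@4 WB@5
I1 add r5 <- r4,r4: IF@2 ID@3 stall=0 (-) EX@4 MEM@5 WB@6
I2 add r2 <- r3,r5: IF@3 ID@4 stall=2 (RAW on I1.r5 (WB@6)) EX@7 MEM@8 WB@9
I3 sub r1 <- r3,r4: IF@4 ID@7 stall=0 (-) EX@8 MEM@9 WB@10
I4 ld r1 <- r3: IF@7 ID@8 stall=0 (-) EX@9 MEM@10 WB@11

Answer: 11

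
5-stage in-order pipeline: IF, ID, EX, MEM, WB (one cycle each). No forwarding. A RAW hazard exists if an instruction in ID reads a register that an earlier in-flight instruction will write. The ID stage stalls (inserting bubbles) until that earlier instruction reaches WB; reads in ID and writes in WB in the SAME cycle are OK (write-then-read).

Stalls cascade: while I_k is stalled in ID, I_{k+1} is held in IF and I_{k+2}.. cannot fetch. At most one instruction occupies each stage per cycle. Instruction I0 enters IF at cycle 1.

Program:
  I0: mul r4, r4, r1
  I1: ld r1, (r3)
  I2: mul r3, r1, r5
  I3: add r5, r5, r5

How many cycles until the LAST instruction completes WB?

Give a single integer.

I0 mul r4 <- r4,r1: IF@1 ID@2 stall=0 (-) EX@3 MEM@4 WB@5
I1 ld r1 <- r3: IF@2 ID@3 stall=0 (-) EX@4 MEM@5 WB@6
I2 mul r3 <- r1,r5: IF@3 ID@4 stall=2 (RAW on I1.r1 (WB@6)) EX@7 MEM@8 WB@9
I3 add r5 <- r5,r5: IF@4 ID@7 stall=0 (-) EX@8 MEM@9 WB@10

Answer: 10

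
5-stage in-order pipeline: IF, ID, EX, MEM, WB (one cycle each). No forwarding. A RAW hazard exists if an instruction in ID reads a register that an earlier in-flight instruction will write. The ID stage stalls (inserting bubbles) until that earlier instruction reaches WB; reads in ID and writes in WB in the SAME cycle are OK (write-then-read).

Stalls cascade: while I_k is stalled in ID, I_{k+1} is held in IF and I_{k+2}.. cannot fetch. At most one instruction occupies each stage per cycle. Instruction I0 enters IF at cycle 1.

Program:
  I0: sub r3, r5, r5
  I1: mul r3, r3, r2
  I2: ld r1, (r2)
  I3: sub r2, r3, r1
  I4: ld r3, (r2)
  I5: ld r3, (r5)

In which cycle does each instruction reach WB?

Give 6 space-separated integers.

Answer: 5 8 9 12 15 16

Derivation:
I0 sub r3 <- r5,r5: IF@1 ID@2 stall=0 (-) EX@3 MEM@4 WB@5
I1 mul r3 <- r3,r2: IF@2 ID@3 stall=2 (RAW on I0.r3 (WB@5)) EX@6 MEM@7 WB@8
I2 ld r1 <- r2: IF@3 ID@6 stall=0 (-) EX@7 MEM@8 WB@9
I3 sub r2 <- r3,r1: IF@6 ID@7 stall=2 (RAW on I2.r1 (WB@9)) EX@10 MEM@11 WB@12
I4 ld r3 <- r2: IF@7 ID@10 stall=2 (RAW on I3.r2 (WB@12)) EX@13 MEM@14 WB@15
I5 ld r3 <- r5: IF@10 ID@13 stall=0 (-) EX@14 MEM@15 WB@16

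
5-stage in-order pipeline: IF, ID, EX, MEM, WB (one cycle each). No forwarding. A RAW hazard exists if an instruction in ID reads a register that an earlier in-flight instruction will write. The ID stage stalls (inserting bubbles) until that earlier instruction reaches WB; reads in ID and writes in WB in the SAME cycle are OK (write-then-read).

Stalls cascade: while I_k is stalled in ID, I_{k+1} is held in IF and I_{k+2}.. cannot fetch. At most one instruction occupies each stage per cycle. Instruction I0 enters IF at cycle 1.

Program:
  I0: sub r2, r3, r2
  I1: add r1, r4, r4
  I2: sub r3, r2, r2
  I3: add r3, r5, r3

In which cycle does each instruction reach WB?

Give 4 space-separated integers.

Answer: 5 6 8 11

Derivation:
I0 sub r2 <- r3,r2: IF@1 ID@2 stall=0 (-) EX@3 MEM@4 WB@5
I1 add r1 <- r4,r4: IF@2 ID@3 stall=0 (-) EX@4 MEM@5 WB@6
I2 sub r3 <- r2,r2: IF@3 ID@4 stall=1 (RAW on I0.r2 (WB@5)) EX@6 MEM@7 WB@8
I3 add r3 <- r5,r3: IF@4 ID@6 stall=2 (RAW on I2.r3 (WB@8)) EX@9 MEM@10 WB@11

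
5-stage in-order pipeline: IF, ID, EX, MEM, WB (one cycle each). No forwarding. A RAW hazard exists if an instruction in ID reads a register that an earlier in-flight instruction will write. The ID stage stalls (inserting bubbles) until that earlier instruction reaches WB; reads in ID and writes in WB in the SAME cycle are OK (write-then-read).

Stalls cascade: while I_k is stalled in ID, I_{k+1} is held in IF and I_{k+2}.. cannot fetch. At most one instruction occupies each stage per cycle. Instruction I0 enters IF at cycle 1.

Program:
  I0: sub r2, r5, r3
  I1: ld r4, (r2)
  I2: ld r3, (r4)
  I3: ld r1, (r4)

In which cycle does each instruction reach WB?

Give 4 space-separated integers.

Answer: 5 8 11 12

Derivation:
I0 sub r2 <- r5,r3: IF@1 ID@2 stall=0 (-) EX@3 MEM@4 WB@5
I1 ld r4 <- r2: IF@2 ID@3 stall=2 (RAW on I0.r2 (WB@5)) EX@6 MEM@7 WB@8
I2 ld r3 <- r4: IF@3 ID@6 stall=2 (RAW on I1.r4 (WB@8)) EX@9 MEM@10 WB@11
I3 ld r1 <- r4: IF@6 ID@9 stall=0 (-) EX@10 MEM@11 WB@12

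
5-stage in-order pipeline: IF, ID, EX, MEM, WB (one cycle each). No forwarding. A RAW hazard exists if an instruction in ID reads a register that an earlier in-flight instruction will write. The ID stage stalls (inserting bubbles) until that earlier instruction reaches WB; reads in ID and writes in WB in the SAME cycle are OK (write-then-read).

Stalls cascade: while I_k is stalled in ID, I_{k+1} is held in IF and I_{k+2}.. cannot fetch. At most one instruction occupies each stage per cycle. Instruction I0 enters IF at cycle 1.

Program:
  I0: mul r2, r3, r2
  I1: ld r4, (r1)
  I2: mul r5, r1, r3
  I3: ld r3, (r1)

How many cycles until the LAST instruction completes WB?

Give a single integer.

I0 mul r2 <- r3,r2: IF@1 ID@2 stall=0 (-) EX@3 MEM@4 WB@5
I1 ld r4 <- r1: IF@2 ID@3 stall=0 (-) EX@4 MEM@5 WB@6
I2 mul r5 <- r1,r3: IF@3 ID@4 stall=0 (-) EX@5 MEM@6 WB@7
I3 ld r3 <- r1: IF@4 ID@5 stall=0 (-) EX@6 MEM@7 WB@8

Answer: 8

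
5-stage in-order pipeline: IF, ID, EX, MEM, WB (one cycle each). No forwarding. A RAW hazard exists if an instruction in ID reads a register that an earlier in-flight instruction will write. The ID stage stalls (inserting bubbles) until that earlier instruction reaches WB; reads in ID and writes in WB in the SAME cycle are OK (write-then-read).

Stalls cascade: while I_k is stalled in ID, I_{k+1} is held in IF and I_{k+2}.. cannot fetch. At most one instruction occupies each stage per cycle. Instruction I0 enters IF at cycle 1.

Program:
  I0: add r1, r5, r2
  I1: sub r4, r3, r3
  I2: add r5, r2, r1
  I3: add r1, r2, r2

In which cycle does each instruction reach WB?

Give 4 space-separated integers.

I0 add r1 <- r5,r2: IF@1 ID@2 stall=0 (-) EX@3 MEM@4 WB@5
I1 sub r4 <- r3,r3: IF@2 ID@3 stall=0 (-) EX@4 MEM@5 WB@6
I2 add r5 <- r2,r1: IF@3 ID@4 stall=1 (RAW on I0.r1 (WB@5)) EX@6 MEM@7 WB@8
I3 add r1 <- r2,r2: IF@4 ID@6 stall=0 (-) EX@7 MEM@8 WB@9

Answer: 5 6 8 9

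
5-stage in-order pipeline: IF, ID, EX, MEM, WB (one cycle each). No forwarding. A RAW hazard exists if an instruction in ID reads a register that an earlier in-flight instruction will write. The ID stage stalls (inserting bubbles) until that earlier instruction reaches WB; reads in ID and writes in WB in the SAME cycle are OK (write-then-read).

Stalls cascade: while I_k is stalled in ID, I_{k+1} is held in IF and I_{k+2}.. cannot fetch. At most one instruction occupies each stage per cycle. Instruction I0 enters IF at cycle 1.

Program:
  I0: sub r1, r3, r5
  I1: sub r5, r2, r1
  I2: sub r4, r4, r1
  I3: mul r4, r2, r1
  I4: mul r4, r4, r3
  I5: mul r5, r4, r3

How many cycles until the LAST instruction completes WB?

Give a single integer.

I0 sub r1 <- r3,r5: IF@1 ID@2 stall=0 (-) EX@3 MEM@4 WB@5
I1 sub r5 <- r2,r1: IF@2 ID@3 stall=2 (RAW on I0.r1 (WB@5)) EX@6 MEM@7 WB@8
I2 sub r4 <- r4,r1: IF@3 ID@6 stall=0 (-) EX@7 MEM@8 WB@9
I3 mul r4 <- r2,r1: IF@6 ID@7 stall=0 (-) EX@8 MEM@9 WB@10
I4 mul r4 <- r4,r3: IF@7 ID@8 stall=2 (RAW on I3.r4 (WB@10)) EX@11 MEM@12 WB@13
I5 mul r5 <- r4,r3: IF@8 ID@11 stall=2 (RAW on I4.r4 (WB@13)) EX@14 MEM@15 WB@16

Answer: 16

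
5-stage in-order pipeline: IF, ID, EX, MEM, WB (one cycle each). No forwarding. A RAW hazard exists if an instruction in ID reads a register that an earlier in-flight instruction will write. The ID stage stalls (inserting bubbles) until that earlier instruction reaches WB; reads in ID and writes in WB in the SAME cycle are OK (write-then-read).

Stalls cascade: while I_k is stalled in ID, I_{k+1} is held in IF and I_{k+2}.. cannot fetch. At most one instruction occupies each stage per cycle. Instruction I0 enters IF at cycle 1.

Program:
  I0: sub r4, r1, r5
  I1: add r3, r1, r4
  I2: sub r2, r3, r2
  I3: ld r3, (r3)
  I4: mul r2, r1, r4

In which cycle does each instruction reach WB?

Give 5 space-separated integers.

I0 sub r4 <- r1,r5: IF@1 ID@2 stall=0 (-) EX@3 MEM@4 WB@5
I1 add r3 <- r1,r4: IF@2 ID@3 stall=2 (RAW on I0.r4 (WB@5)) EX@6 MEM@7 WB@8
I2 sub r2 <- r3,r2: IF@3 ID@6 stall=2 (RAW on I1.r3 (WB@8)) EX@9 MEM@10 WB@11
I3 ld r3 <- r3: IF@6 ID@9 stall=0 (-) EX@10 MEM@11 WB@12
I4 mul r2 <- r1,r4: IF@9 ID@10 stall=0 (-) EX@11 MEM@12 WB@13

Answer: 5 8 11 12 13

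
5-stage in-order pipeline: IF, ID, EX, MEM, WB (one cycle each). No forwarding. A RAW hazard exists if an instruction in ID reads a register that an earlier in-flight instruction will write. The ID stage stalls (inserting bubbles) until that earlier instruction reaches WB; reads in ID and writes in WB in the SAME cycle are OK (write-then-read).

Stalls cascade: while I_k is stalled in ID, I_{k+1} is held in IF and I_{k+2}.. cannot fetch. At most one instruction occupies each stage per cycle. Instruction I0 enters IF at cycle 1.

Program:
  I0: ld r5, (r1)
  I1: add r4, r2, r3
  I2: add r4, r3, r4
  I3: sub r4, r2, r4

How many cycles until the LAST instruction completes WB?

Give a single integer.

Answer: 12

Derivation:
I0 ld r5 <- r1: IF@1 ID@2 stall=0 (-) EX@3 MEM@4 WB@5
I1 add r4 <- r2,r3: IF@2 ID@3 stall=0 (-) EX@4 MEM@5 WB@6
I2 add r4 <- r3,r4: IF@3 ID@4 stall=2 (RAW on I1.r4 (WB@6)) EX@7 MEM@8 WB@9
I3 sub r4 <- r2,r4: IF@4 ID@7 stall=2 (RAW on I2.r4 (WB@9)) EX@10 MEM@11 WB@12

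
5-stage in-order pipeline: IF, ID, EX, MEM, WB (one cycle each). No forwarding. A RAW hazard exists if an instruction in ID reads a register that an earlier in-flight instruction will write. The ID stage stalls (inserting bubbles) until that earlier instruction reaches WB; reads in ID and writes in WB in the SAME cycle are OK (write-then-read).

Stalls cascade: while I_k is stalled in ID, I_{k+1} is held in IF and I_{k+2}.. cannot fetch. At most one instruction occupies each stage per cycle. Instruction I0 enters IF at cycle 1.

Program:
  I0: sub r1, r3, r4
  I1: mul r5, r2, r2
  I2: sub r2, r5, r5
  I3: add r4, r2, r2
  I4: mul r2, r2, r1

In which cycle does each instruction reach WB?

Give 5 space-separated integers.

Answer: 5 6 9 12 13

Derivation:
I0 sub r1 <- r3,r4: IF@1 ID@2 stall=0 (-) EX@3 MEM@4 WB@5
I1 mul r5 <- r2,r2: IF@2 ID@3 stall=0 (-) EX@4 MEM@5 WB@6
I2 sub r2 <- r5,r5: IF@3 ID@4 stall=2 (RAW on I1.r5 (WB@6)) EX@7 MEM@8 WB@9
I3 add r4 <- r2,r2: IF@4 ID@7 stall=2 (RAW on I2.r2 (WB@9)) EX@10 MEM@11 WB@12
I4 mul r2 <- r2,r1: IF@7 ID@10 stall=0 (-) EX@11 MEM@12 WB@13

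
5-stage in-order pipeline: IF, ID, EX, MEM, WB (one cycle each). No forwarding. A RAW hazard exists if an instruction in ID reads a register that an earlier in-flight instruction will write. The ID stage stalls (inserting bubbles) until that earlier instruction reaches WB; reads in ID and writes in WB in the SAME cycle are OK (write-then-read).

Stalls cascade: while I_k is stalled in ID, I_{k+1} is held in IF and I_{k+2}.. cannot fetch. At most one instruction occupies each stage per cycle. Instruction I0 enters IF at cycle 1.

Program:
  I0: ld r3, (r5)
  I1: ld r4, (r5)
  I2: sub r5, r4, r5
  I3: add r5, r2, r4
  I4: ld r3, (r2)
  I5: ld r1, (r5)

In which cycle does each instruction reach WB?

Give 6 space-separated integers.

I0 ld r3 <- r5: IF@1 ID@2 stall=0 (-) EX@3 MEM@4 WB@5
I1 ld r4 <- r5: IF@2 ID@3 stall=0 (-) EX@4 MEM@5 WB@6
I2 sub r5 <- r4,r5: IF@3 ID@4 stall=2 (RAW on I1.r4 (WB@6)) EX@7 MEM@8 WB@9
I3 add r5 <- r2,r4: IF@4 ID@7 stall=0 (-) EX@8 MEM@9 WB@10
I4 ld r3 <- r2: IF@7 ID@8 stall=0 (-) EX@9 MEM@10 WB@11
I5 ld r1 <- r5: IF@8 ID@9 stall=1 (RAW on I3.r5 (WB@10)) EX@11 MEM@12 WB@13

Answer: 5 6 9 10 11 13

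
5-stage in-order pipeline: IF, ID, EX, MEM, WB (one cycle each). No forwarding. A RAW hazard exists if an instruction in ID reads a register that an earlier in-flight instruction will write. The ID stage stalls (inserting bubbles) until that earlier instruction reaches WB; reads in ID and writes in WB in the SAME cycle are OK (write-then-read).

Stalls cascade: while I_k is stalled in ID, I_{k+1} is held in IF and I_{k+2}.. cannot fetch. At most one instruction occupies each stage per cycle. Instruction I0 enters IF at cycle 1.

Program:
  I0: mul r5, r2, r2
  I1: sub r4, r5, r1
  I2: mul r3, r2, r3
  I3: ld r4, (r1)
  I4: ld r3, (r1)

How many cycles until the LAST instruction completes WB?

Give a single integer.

Answer: 11

Derivation:
I0 mul r5 <- r2,r2: IF@1 ID@2 stall=0 (-) EX@3 MEM@4 WB@5
I1 sub r4 <- r5,r1: IF@2 ID@3 stall=2 (RAW on I0.r5 (WB@5)) EX@6 MEM@7 WB@8
I2 mul r3 <- r2,r3: IF@3 ID@6 stall=0 (-) EX@7 MEM@8 WB@9
I3 ld r4 <- r1: IF@6 ID@7 stall=0 (-) EX@8 MEM@9 WB@10
I4 ld r3 <- r1: IF@7 ID@8 stall=0 (-) EX@9 MEM@10 WB@11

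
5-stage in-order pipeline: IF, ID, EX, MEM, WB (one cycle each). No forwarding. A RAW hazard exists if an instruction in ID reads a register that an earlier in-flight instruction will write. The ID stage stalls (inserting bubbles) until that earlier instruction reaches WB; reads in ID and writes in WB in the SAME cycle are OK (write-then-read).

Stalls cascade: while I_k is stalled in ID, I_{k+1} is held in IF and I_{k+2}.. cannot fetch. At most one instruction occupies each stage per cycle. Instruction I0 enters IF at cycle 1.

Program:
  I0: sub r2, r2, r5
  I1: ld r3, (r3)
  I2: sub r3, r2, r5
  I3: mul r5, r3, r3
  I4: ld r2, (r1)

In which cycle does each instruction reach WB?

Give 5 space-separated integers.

Answer: 5 6 8 11 12

Derivation:
I0 sub r2 <- r2,r5: IF@1 ID@2 stall=0 (-) EX@3 MEM@4 WB@5
I1 ld r3 <- r3: IF@2 ID@3 stall=0 (-) EX@4 MEM@5 WB@6
I2 sub r3 <- r2,r5: IF@3 ID@4 stall=1 (RAW on I0.r2 (WB@5)) EX@6 MEM@7 WB@8
I3 mul r5 <- r3,r3: IF@4 ID@6 stall=2 (RAW on I2.r3 (WB@8)) EX@9 MEM@10 WB@11
I4 ld r2 <- r1: IF@6 ID@9 stall=0 (-) EX@10 MEM@11 WB@12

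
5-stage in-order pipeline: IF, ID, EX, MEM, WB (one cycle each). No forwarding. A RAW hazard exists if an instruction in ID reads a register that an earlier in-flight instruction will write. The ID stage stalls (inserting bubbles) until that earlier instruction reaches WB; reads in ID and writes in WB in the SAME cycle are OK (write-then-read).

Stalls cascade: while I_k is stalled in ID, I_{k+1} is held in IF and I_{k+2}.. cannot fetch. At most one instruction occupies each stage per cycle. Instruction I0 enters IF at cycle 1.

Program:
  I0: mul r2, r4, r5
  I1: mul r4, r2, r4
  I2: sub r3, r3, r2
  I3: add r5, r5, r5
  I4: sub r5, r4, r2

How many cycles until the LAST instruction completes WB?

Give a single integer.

I0 mul r2 <- r4,r5: IF@1 ID@2 stall=0 (-) EX@3 MEM@4 WB@5
I1 mul r4 <- r2,r4: IF@2 ID@3 stall=2 (RAW on I0.r2 (WB@5)) EX@6 MEM@7 WB@8
I2 sub r3 <- r3,r2: IF@3 ID@6 stall=0 (-) EX@7 MEM@8 WB@9
I3 add r5 <- r5,r5: IF@6 ID@7 stall=0 (-) EX@8 MEM@9 WB@10
I4 sub r5 <- r4,r2: IF@7 ID@8 stall=0 (-) EX@9 MEM@10 WB@11

Answer: 11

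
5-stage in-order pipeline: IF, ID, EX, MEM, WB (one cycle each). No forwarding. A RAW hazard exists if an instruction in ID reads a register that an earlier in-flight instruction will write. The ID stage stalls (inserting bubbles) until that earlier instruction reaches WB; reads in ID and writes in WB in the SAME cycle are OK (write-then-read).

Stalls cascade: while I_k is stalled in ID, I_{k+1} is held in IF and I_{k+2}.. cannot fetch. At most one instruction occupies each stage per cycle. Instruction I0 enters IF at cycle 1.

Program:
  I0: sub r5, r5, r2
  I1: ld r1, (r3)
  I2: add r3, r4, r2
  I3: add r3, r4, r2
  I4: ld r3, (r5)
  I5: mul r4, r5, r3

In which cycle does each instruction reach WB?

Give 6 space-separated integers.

I0 sub r5 <- r5,r2: IF@1 ID@2 stall=0 (-) EX@3 MEM@4 WB@5
I1 ld r1 <- r3: IF@2 ID@3 stall=0 (-) EX@4 MEM@5 WB@6
I2 add r3 <- r4,r2: IF@3 ID@4 stall=0 (-) EX@5 MEM@6 WB@7
I3 add r3 <- r4,r2: IF@4 ID@5 stall=0 (-) EX@6 MEM@7 WB@8
I4 ld r3 <- r5: IF@5 ID@6 stall=0 (-) EX@7 MEM@8 WB@9
I5 mul r4 <- r5,r3: IF@6 ID@7 stall=2 (RAW on I4.r3 (WB@9)) EX@10 MEM@11 WB@12

Answer: 5 6 7 8 9 12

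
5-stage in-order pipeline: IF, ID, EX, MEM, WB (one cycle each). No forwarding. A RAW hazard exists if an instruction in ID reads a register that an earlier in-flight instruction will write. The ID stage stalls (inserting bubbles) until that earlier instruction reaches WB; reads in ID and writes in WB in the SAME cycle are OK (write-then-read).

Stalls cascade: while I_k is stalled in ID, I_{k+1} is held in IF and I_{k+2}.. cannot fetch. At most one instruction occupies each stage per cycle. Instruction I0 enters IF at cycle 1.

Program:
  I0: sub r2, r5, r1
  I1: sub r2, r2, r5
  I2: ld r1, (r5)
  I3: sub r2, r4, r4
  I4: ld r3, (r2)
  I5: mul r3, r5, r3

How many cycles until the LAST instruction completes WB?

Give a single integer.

Answer: 16

Derivation:
I0 sub r2 <- r5,r1: IF@1 ID@2 stall=0 (-) EX@3 MEM@4 WB@5
I1 sub r2 <- r2,r5: IF@2 ID@3 stall=2 (RAW on I0.r2 (WB@5)) EX@6 MEM@7 WB@8
I2 ld r1 <- r5: IF@3 ID@6 stall=0 (-) EX@7 MEM@8 WB@9
I3 sub r2 <- r4,r4: IF@6 ID@7 stall=0 (-) EX@8 MEM@9 WB@10
I4 ld r3 <- r2: IF@7 ID@8 stall=2 (RAW on I3.r2 (WB@10)) EX@11 MEM@12 WB@13
I5 mul r3 <- r5,r3: IF@8 ID@11 stall=2 (RAW on I4.r3 (WB@13)) EX@14 MEM@15 WB@16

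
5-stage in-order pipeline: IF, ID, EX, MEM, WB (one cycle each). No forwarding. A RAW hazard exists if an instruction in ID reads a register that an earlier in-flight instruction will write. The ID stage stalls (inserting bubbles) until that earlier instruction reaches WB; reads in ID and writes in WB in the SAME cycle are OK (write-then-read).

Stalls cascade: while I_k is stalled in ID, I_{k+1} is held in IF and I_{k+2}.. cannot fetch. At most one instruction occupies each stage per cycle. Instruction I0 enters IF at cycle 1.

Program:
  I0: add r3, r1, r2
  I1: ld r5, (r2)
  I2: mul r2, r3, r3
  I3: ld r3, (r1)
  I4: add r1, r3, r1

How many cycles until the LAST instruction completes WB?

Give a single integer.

I0 add r3 <- r1,r2: IF@1 ID@2 stall=0 (-) EX@3 MEM@4 WB@5
I1 ld r5 <- r2: IF@2 ID@3 stall=0 (-) EX@4 MEM@5 WB@6
I2 mul r2 <- r3,r3: IF@3 ID@4 stall=1 (RAW on I0.r3 (WB@5)) EX@6 MEM@7 WB@8
I3 ld r3 <- r1: IF@4 ID@6 stall=0 (-) EX@7 MEM@8 WB@9
I4 add r1 <- r3,r1: IF@6 ID@7 stall=2 (RAW on I3.r3 (WB@9)) EX@10 MEM@11 WB@12

Answer: 12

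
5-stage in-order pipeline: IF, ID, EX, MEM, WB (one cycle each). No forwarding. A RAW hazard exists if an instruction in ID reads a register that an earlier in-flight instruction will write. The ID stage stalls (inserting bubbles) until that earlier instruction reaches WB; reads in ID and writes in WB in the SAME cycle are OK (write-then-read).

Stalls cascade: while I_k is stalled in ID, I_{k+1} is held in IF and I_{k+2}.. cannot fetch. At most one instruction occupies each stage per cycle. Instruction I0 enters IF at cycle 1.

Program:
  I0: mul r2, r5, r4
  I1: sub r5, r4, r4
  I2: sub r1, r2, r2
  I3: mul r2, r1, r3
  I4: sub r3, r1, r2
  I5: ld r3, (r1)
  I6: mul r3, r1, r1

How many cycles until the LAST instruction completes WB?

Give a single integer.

Answer: 16

Derivation:
I0 mul r2 <- r5,r4: IF@1 ID@2 stall=0 (-) EX@3 MEM@4 WB@5
I1 sub r5 <- r4,r4: IF@2 ID@3 stall=0 (-) EX@4 MEM@5 WB@6
I2 sub r1 <- r2,r2: IF@3 ID@4 stall=1 (RAW on I0.r2 (WB@5)) EX@6 MEM@7 WB@8
I3 mul r2 <- r1,r3: IF@4 ID@6 stall=2 (RAW on I2.r1 (WB@8)) EX@9 MEM@10 WB@11
I4 sub r3 <- r1,r2: IF@6 ID@9 stall=2 (RAW on I3.r2 (WB@11)) EX@12 MEM@13 WB@14
I5 ld r3 <- r1: IF@9 ID@12 stall=0 (-) EX@13 MEM@14 WB@15
I6 mul r3 <- r1,r1: IF@12 ID@13 stall=0 (-) EX@14 MEM@15 WB@16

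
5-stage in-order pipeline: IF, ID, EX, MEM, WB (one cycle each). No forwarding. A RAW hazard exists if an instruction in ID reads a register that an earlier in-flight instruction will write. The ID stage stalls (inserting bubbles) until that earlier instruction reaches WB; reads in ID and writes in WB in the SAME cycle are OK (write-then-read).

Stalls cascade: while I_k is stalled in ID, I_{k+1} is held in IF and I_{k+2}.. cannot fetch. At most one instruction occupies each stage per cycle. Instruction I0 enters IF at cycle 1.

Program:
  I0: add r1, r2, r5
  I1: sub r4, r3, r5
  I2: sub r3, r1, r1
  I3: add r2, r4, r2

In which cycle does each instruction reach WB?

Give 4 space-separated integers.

Answer: 5 6 8 9

Derivation:
I0 add r1 <- r2,r5: IF@1 ID@2 stall=0 (-) EX@3 MEM@4 WB@5
I1 sub r4 <- r3,r5: IF@2 ID@3 stall=0 (-) EX@4 MEM@5 WB@6
I2 sub r3 <- r1,r1: IF@3 ID@4 stall=1 (RAW on I0.r1 (WB@5)) EX@6 MEM@7 WB@8
I3 add r2 <- r4,r2: IF@4 ID@6 stall=0 (-) EX@7 MEM@8 WB@9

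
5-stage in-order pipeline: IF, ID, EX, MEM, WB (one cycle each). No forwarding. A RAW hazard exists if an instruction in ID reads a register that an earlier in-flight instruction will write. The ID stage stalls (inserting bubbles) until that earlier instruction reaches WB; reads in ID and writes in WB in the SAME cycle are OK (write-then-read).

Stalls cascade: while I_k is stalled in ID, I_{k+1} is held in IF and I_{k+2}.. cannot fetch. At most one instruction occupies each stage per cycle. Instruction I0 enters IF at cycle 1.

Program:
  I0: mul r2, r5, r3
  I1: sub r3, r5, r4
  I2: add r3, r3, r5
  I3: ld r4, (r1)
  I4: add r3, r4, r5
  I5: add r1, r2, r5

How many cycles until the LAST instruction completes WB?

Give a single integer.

Answer: 14

Derivation:
I0 mul r2 <- r5,r3: IF@1 ID@2 stall=0 (-) EX@3 MEM@4 WB@5
I1 sub r3 <- r5,r4: IF@2 ID@3 stall=0 (-) EX@4 MEM@5 WB@6
I2 add r3 <- r3,r5: IF@3 ID@4 stall=2 (RAW on I1.r3 (WB@6)) EX@7 MEM@8 WB@9
I3 ld r4 <- r1: IF@4 ID@7 stall=0 (-) EX@8 MEM@9 WB@10
I4 add r3 <- r4,r5: IF@7 ID@8 stall=2 (RAW on I3.r4 (WB@10)) EX@11 MEM@12 WB@13
I5 add r1 <- r2,r5: IF@8 ID@11 stall=0 (-) EX@12 MEM@13 WB@14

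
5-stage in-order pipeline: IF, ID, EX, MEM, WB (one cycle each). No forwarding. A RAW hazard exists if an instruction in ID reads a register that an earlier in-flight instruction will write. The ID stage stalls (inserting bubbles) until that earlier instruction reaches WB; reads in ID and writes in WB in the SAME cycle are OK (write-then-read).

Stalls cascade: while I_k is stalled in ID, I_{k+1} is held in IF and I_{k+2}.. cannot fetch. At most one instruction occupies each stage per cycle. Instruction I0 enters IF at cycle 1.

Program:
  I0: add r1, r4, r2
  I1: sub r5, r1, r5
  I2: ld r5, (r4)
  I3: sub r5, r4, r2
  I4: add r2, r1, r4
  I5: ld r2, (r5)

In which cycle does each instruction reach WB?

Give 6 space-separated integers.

Answer: 5 8 9 10 11 13

Derivation:
I0 add r1 <- r4,r2: IF@1 ID@2 stall=0 (-) EX@3 MEM@4 WB@5
I1 sub r5 <- r1,r5: IF@2 ID@3 stall=2 (RAW on I0.r1 (WB@5)) EX@6 MEM@7 WB@8
I2 ld r5 <- r4: IF@3 ID@6 stall=0 (-) EX@7 MEM@8 WB@9
I3 sub r5 <- r4,r2: IF@6 ID@7 stall=0 (-) EX@8 MEM@9 WB@10
I4 add r2 <- r1,r4: IF@7 ID@8 stall=0 (-) EX@9 MEM@10 WB@11
I5 ld r2 <- r5: IF@8 ID@9 stall=1 (RAW on I3.r5 (WB@10)) EX@11 MEM@12 WB@13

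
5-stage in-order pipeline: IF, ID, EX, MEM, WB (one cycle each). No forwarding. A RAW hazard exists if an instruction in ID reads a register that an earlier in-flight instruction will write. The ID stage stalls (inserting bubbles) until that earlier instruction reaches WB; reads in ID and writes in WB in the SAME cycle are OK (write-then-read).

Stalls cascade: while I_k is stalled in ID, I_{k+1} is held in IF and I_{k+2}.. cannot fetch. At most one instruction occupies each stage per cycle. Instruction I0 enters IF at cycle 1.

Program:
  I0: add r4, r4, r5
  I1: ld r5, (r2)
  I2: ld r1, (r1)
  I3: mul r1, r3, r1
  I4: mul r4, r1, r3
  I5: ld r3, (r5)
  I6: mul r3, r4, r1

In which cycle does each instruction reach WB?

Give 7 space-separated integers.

I0 add r4 <- r4,r5: IF@1 ID@2 stall=0 (-) EX@3 MEM@4 WB@5
I1 ld r5 <- r2: IF@2 ID@3 stall=0 (-) EX@4 MEM@5 WB@6
I2 ld r1 <- r1: IF@3 ID@4 stall=0 (-) EX@5 MEM@6 WB@7
I3 mul r1 <- r3,r1: IF@4 ID@5 stall=2 (RAW on I2.r1 (WB@7)) EX@8 MEM@9 WB@10
I4 mul r4 <- r1,r3: IF@5 ID@8 stall=2 (RAW on I3.r1 (WB@10)) EX@11 MEM@12 WB@13
I5 ld r3 <- r5: IF@8 ID@11 stall=0 (-) EX@12 MEM@13 WB@14
I6 mul r3 <- r4,r1: IF@11 ID@12 stall=1 (RAW on I4.r4 (WB@13)) EX@14 MEM@15 WB@16

Answer: 5 6 7 10 13 14 16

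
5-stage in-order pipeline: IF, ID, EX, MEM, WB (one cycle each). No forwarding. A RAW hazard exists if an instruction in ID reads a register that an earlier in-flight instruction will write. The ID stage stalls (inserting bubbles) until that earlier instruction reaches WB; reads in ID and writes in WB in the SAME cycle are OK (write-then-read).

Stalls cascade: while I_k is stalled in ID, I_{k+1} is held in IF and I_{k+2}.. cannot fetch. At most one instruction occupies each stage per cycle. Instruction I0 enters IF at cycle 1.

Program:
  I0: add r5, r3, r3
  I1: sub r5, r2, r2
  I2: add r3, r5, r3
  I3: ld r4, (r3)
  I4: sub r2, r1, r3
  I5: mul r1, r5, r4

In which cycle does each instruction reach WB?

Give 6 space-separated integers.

Answer: 5 6 9 12 13 15

Derivation:
I0 add r5 <- r3,r3: IF@1 ID@2 stall=0 (-) EX@3 MEM@4 WB@5
I1 sub r5 <- r2,r2: IF@2 ID@3 stall=0 (-) EX@4 MEM@5 WB@6
I2 add r3 <- r5,r3: IF@3 ID@4 stall=2 (RAW on I1.r5 (WB@6)) EX@7 MEM@8 WB@9
I3 ld r4 <- r3: IF@4 ID@7 stall=2 (RAW on I2.r3 (WB@9)) EX@10 MEM@11 WB@12
I4 sub r2 <- r1,r3: IF@7 ID@10 stall=0 (-) EX@11 MEM@12 WB@13
I5 mul r1 <- r5,r4: IF@10 ID@11 stall=1 (RAW on I3.r4 (WB@12)) EX@13 MEM@14 WB@15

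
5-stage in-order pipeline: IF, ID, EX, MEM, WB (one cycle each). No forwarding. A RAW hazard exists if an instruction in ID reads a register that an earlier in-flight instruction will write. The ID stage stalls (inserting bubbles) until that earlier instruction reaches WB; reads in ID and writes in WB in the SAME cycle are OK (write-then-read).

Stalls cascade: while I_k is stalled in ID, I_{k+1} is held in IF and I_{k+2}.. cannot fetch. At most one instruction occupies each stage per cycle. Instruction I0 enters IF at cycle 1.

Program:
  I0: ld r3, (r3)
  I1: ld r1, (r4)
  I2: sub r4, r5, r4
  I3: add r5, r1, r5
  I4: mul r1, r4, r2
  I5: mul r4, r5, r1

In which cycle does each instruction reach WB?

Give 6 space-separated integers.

Answer: 5 6 7 9 10 13

Derivation:
I0 ld r3 <- r3: IF@1 ID@2 stall=0 (-) EX@3 MEM@4 WB@5
I1 ld r1 <- r4: IF@2 ID@3 stall=0 (-) EX@4 MEM@5 WB@6
I2 sub r4 <- r5,r4: IF@3 ID@4 stall=0 (-) EX@5 MEM@6 WB@7
I3 add r5 <- r1,r5: IF@4 ID@5 stall=1 (RAW on I1.r1 (WB@6)) EX@7 MEM@8 WB@9
I4 mul r1 <- r4,r2: IF@5 ID@7 stall=0 (-) EX@8 MEM@9 WB@10
I5 mul r4 <- r5,r1: IF@7 ID@8 stall=2 (RAW on I4.r1 (WB@10)) EX@11 MEM@12 WB@13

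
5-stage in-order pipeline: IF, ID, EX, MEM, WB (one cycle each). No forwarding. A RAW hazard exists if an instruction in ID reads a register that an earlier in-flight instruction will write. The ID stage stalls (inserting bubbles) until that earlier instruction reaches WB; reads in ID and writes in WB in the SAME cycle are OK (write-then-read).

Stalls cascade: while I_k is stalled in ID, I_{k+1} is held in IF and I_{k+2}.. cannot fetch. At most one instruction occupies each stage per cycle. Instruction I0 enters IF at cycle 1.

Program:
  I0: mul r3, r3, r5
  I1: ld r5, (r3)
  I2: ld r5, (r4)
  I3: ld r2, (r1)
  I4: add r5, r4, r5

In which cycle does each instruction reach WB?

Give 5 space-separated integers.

Answer: 5 8 9 10 12

Derivation:
I0 mul r3 <- r3,r5: IF@1 ID@2 stall=0 (-) EX@3 MEM@4 WB@5
I1 ld r5 <- r3: IF@2 ID@3 stall=2 (RAW on I0.r3 (WB@5)) EX@6 MEM@7 WB@8
I2 ld r5 <- r4: IF@3 ID@6 stall=0 (-) EX@7 MEM@8 WB@9
I3 ld r2 <- r1: IF@6 ID@7 stall=0 (-) EX@8 MEM@9 WB@10
I4 add r5 <- r4,r5: IF@7 ID@8 stall=1 (RAW on I2.r5 (WB@9)) EX@10 MEM@11 WB@12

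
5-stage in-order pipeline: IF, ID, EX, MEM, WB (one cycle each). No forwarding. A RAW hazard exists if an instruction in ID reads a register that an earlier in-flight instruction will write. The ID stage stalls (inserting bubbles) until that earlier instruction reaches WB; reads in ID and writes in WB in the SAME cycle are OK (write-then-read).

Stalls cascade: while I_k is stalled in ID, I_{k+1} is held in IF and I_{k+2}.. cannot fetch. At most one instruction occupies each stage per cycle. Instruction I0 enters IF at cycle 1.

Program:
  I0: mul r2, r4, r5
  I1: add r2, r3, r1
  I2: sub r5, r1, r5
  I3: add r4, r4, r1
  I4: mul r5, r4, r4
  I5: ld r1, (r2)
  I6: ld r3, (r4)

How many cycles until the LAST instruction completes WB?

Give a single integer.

I0 mul r2 <- r4,r5: IF@1 ID@2 stall=0 (-) EX@3 MEM@4 WB@5
I1 add r2 <- r3,r1: IF@2 ID@3 stall=0 (-) EX@4 MEM@5 WB@6
I2 sub r5 <- r1,r5: IF@3 ID@4 stall=0 (-) EX@5 MEM@6 WB@7
I3 add r4 <- r4,r1: IF@4 ID@5 stall=0 (-) EX@6 MEM@7 WB@8
I4 mul r5 <- r4,r4: IF@5 ID@6 stall=2 (RAW on I3.r4 (WB@8)) EX@9 MEM@10 WB@11
I5 ld r1 <- r2: IF@6 ID@9 stall=0 (-) EX@10 MEM@11 WB@12
I6 ld r3 <- r4: IF@9 ID@10 stall=0 (-) EX@11 MEM@12 WB@13

Answer: 13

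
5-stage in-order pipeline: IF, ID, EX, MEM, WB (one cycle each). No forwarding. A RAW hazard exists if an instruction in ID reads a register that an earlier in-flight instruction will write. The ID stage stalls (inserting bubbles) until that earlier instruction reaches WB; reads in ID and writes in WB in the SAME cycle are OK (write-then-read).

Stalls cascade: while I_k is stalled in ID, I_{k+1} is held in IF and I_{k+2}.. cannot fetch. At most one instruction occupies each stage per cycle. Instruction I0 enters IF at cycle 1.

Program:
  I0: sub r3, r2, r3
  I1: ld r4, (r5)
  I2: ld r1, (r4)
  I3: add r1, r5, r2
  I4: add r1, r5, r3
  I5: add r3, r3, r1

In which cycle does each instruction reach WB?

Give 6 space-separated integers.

I0 sub r3 <- r2,r3: IF@1 ID@2 stall=0 (-) EX@3 MEM@4 WB@5
I1 ld r4 <- r5: IF@2 ID@3 stall=0 (-) EX@4 MEM@5 WB@6
I2 ld r1 <- r4: IF@3 ID@4 stall=2 (RAW on I1.r4 (WB@6)) EX@7 MEM@8 WB@9
I3 add r1 <- r5,r2: IF@4 ID@7 stall=0 (-) EX@8 MEM@9 WB@10
I4 add r1 <- r5,r3: IF@7 ID@8 stall=0 (-) EX@9 MEM@10 WB@11
I5 add r3 <- r3,r1: IF@8 ID@9 stall=2 (RAW on I4.r1 (WB@11)) EX@12 MEM@13 WB@14

Answer: 5 6 9 10 11 14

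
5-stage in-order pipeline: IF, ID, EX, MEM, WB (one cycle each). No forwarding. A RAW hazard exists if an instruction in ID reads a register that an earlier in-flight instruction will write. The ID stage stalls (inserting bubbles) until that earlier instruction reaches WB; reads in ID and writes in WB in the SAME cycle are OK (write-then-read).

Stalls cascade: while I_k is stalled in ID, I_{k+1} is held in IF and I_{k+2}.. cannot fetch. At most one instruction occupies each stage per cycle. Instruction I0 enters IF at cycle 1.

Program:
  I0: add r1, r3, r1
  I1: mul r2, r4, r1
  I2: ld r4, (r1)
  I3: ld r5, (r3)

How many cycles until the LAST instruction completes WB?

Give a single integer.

I0 add r1 <- r3,r1: IF@1 ID@2 stall=0 (-) EX@3 MEM@4 WB@5
I1 mul r2 <- r4,r1: IF@2 ID@3 stall=2 (RAW on I0.r1 (WB@5)) EX@6 MEM@7 WB@8
I2 ld r4 <- r1: IF@3 ID@6 stall=0 (-) EX@7 MEM@8 WB@9
I3 ld r5 <- r3: IF@6 ID@7 stall=0 (-) EX@8 MEM@9 WB@10

Answer: 10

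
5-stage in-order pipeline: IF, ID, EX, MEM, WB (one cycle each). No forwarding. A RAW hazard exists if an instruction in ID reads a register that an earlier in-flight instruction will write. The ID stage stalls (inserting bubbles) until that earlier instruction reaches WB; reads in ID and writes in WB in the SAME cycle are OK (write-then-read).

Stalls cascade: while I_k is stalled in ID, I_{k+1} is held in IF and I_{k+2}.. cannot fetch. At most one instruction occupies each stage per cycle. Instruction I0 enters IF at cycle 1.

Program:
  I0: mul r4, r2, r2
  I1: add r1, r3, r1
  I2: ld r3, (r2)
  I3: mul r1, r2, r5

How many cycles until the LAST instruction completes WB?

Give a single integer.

I0 mul r4 <- r2,r2: IF@1 ID@2 stall=0 (-) EX@3 MEM@4 WB@5
I1 add r1 <- r3,r1: IF@2 ID@3 stall=0 (-) EX@4 MEM@5 WB@6
I2 ld r3 <- r2: IF@3 ID@4 stall=0 (-) EX@5 MEM@6 WB@7
I3 mul r1 <- r2,r5: IF@4 ID@5 stall=0 (-) EX@6 MEM@7 WB@8

Answer: 8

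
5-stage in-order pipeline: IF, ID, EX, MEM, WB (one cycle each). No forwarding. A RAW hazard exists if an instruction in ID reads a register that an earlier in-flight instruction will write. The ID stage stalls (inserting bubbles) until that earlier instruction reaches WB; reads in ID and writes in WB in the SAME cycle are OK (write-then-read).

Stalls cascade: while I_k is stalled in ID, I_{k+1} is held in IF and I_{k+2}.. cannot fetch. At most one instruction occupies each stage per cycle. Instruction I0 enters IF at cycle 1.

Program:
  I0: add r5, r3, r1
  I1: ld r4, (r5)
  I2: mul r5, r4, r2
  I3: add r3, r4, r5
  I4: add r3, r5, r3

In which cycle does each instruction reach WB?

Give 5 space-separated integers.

I0 add r5 <- r3,r1: IF@1 ID@2 stall=0 (-) EX@3 MEM@4 WB@5
I1 ld r4 <- r5: IF@2 ID@3 stall=2 (RAW on I0.r5 (WB@5)) EX@6 MEM@7 WB@8
I2 mul r5 <- r4,r2: IF@3 ID@6 stall=2 (RAW on I1.r4 (WB@8)) EX@9 MEM@10 WB@11
I3 add r3 <- r4,r5: IF@6 ID@9 stall=2 (RAW on I2.r5 (WB@11)) EX@12 MEM@13 WB@14
I4 add r3 <- r5,r3: IF@9 ID@12 stall=2 (RAW on I3.r3 (WB@14)) EX@15 MEM@16 WB@17

Answer: 5 8 11 14 17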